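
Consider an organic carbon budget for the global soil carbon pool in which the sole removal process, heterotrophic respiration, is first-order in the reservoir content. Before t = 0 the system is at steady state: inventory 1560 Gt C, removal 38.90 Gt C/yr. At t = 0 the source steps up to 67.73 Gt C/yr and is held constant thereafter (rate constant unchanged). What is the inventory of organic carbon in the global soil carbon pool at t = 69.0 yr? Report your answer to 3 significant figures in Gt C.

Residence time τ = M₀/F₀ = 40.10 yr. The eventual steady state is M_∞ = M₀·(F₁/F₀) = 1560 × 67.73/38.90 = 2716.2 Gt C.
The anomaly ΔM(t) = M(t) − M_∞ decays as ΔM₀·e^(−t/τ) with ΔM₀ = 1560 − 2716.2 = −1156 Gt C.
At t = 69.0 yr, e^(−t/τ) = e^(−1.721) = 0.1790, so ΔM = −206.9 Gt C and M = 2716.2 − 206.9 = 2509.3 Gt C.

2510 Gt C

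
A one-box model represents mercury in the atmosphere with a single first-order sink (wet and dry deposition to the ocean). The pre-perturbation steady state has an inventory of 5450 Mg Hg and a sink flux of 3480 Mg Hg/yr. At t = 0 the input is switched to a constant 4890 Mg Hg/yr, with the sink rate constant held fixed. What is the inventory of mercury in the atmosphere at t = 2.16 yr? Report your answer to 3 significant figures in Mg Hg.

7100 Mg Hg

The sink rate constant is k = F₀/M₀ = 3480/5450 = 0.6385 yr⁻¹.
Solving dM/dt = F₁ − kM with M(0) = M₀ gives M(t) = F₁/k + (M₀ − F₁/k)·e^(−kt).
F₁/k = 4890/0.6385 = 7658.2 Mg Hg; kt = 0.6385 × 2.16 = 1.379, e^(−kt) = 0.2518.
M(2.16) = 7658.2 + (5450 − 7658.2) × 0.2518 = 7658.2 − 556.0 = 7102.2 Mg Hg.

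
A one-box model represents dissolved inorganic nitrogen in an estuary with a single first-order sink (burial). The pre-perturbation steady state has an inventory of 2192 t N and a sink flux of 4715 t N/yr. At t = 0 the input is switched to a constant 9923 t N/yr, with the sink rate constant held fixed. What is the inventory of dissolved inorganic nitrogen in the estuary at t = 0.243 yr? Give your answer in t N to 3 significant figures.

3180 t N

τ = M₀/F₀ = 2192/4715 = 0.4649 yr; rate constant k = 1/τ.
New steady state M_∞ = F₁/k = F₁·τ = 9923 × 0.4649 = 4613.2 t N.
M(t) = M_∞ + (M₀ − M_∞)·e^(−t/τ); t/τ = 0.243/0.4649 = 0.5227, so e^(−t/τ) = 0.5929.
M(t) = 4613.2 − 2421 × 0.5929 = 3177.6 t N.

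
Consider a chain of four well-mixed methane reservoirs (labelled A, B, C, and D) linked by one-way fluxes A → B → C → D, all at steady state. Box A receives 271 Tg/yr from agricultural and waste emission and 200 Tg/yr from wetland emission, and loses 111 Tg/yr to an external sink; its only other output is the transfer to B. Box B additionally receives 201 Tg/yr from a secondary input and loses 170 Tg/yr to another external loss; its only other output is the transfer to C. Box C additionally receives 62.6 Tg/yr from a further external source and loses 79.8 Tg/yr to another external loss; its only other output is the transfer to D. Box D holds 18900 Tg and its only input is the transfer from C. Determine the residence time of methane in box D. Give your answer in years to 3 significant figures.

Box A: F(A→B) = (271 + 200) − 111 = 360.00 Tg/yr.
Box B: F(B→C) = (360.00 + 201) − 170 = 391.00 Tg/yr.
Box C: F(C→D) = (391.00 + 62.6) − 79.8 = 373.80 Tg/yr.
Box D throughput = its input = 373.80 Tg/yr; τ = 18900 / 373.80 = 50.56 yr.

50.6 yr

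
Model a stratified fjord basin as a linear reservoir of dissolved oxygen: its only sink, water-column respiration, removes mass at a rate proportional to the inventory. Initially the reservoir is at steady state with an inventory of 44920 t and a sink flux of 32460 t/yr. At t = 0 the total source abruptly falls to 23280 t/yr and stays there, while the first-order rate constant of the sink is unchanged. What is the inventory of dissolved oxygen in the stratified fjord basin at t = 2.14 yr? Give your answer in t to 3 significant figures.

Residence time τ = M₀/F₀ = 1.384 yr. The eventual steady state is M_∞ = M₀·(F₁/F₀) = 44920 × 23280/32460 = 32216 t.
The anomaly ΔM(t) = M(t) − M_∞ decays as ΔM₀·e^(−t/τ) with ΔM₀ = 44920 − 32216 = 12700 t.
At t = 2.14 yr, e^(−t/τ) = e^(−1.546) = 0.2130, so ΔM = 2706 t and M = 32216 + 2706 = 34922 t.

34900 t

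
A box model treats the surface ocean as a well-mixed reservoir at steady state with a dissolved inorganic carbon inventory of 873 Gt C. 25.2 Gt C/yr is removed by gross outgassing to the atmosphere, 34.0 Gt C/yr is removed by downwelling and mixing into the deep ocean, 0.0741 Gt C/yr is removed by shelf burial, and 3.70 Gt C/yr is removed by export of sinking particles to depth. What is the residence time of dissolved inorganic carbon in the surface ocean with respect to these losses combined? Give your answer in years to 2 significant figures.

14 yr

Total removal = 25.20 + 34.00 + 0.07410 + 3.700 = 62.974 Gt C/yr.
τ = M / ΣF_out = 873 / 62.974 = 13.86 yr.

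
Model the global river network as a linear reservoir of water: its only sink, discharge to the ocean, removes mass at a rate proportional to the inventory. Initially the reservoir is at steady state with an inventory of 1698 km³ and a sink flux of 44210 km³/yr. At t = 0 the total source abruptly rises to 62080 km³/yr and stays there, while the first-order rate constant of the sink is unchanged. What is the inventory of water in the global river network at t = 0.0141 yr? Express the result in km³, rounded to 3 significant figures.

Residence time τ = M₀/F₀ = 0.03841 yr. The eventual steady state is M_∞ = M₀·(F₁/F₀) = 1698 × 62080/44210 = 2384.3 km³.
The anomaly ΔM(t) = M(t) − M_∞ decays as ΔM₀·e^(−t/τ) with ΔM₀ = 1698 − 2384.3 = −686.3 km³.
At t = 0.0141 yr, e^(−t/τ) = e^(−0.3671) = 0.6927, so ΔM = −475.5 km³ and M = 2384.3 − 475.5 = 1908.9 km³.

1910 km³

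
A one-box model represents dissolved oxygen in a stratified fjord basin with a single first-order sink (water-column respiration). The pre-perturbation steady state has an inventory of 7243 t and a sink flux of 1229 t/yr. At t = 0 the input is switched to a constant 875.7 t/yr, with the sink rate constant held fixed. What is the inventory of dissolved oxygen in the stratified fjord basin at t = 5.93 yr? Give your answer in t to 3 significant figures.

5920 t

τ = M₀/F₀ = 7243/1229 = 5.893 yr; rate constant k = 1/τ.
New steady state M_∞ = F₁/k = F₁·τ = 875.7 × 5.893 = 5160.9 t.
M(t) = M_∞ + (M₀ − M_∞)·e^(−t/τ); t/τ = 5.93/5.893 = 1.006, so e^(−t/τ) = 0.3656.
M(t) = 5160.9 + 2082 × 0.3656 = 5922.1 t.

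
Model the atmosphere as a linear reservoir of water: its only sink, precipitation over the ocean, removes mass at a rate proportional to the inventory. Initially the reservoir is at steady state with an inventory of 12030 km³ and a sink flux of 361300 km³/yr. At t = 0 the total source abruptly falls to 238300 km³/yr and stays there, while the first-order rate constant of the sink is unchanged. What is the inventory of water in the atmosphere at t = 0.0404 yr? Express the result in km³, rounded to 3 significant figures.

τ = M₀/F₀ = 12030/361300 = 0.03330 yr; rate constant k = 1/τ.
New steady state M_∞ = F₁/k = F₁·τ = 238300 × 0.03330 = 7934.5 km³.
M(t) = M_∞ + (M₀ − M_∞)·e^(−t/τ); t/τ = 0.0404/0.03330 = 1.213, so e^(−t/τ) = 0.2972.
M(t) = 7934.5 + 4095 × 0.2972 = 9151.7 km³.

9150 km³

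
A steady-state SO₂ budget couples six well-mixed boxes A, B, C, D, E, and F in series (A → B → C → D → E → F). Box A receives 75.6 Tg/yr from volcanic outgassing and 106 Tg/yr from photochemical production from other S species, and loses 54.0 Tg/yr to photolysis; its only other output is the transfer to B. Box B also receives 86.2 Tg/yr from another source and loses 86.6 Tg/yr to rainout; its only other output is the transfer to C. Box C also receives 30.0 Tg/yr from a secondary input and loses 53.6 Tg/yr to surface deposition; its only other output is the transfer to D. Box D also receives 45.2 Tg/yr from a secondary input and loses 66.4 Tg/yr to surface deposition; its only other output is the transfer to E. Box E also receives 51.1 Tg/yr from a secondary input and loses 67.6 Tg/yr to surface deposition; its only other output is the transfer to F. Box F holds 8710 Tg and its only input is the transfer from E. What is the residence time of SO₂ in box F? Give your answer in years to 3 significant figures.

132 yr

Box A: F(A→B) = (75.6 + 106) − 54.0 = 127.60 Tg/yr.
Box B: F(B→C) = (127.60 + 86.2) − 86.6 = 127.20 Tg/yr.
Box C: F(C→D) = (127.20 + 30.0) − 53.6 = 103.60 Tg/yr.
Box D: F(D→E) = (103.60 + 45.2) − 66.4 = 82.400 Tg/yr.
Box E: F(E→F) = (82.400 + 51.1) − 67.6 = 65.900 Tg/yr.
Box F throughput = its input = 65.900 Tg/yr; τ = 8710 / 65.900 = 132.2 yr.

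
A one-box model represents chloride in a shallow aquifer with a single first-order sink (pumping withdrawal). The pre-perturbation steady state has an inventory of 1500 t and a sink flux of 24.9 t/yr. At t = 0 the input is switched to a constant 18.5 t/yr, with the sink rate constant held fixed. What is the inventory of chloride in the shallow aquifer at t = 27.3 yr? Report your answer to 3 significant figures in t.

The sink rate constant is k = F₀/M₀ = 24.9/1500 = 0.01660 yr⁻¹.
Solving dM/dt = F₁ − kM with M(0) = M₀ gives M(t) = F₁/k + (M₀ − F₁/k)·e^(−kt).
F₁/k = 18.5/0.01660 = 1114.5 t; kt = 0.01660 × 27.3 = 0.4532, e^(−kt) = 0.6356.
M(27.3) = 1114.5 + (1500 − 1114.5) × 0.6356 = 1114.5 + 245.1 = 1359.5 t.

1360 t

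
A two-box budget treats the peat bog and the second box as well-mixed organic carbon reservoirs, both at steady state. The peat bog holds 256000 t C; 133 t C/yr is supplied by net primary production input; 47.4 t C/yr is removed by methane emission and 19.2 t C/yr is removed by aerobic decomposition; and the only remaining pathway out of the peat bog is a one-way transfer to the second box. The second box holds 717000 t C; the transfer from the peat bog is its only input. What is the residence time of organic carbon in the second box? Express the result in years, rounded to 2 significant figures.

Balance the peat bog: ΣF_in = 133.00 t C/yr.
Transfer to the second box = ΣF_in − (47.4 + 19.2) = 66.400 t C/yr.
At steady state the output of the second box equals its input, 66.400 t C/yr.
τ = M / F = 717000 / 66.400 = 10800 yr.

11000 yr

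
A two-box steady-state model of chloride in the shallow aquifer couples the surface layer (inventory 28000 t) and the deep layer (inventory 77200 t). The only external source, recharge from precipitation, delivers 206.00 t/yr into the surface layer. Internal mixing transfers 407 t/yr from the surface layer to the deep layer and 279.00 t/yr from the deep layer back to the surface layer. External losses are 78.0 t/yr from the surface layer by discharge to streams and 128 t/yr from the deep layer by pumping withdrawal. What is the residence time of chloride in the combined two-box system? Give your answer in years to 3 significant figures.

Treat the two boxes together as one reservoir: the mixing fluxes between them are internal recycling, so τ = ΣM / Σ(external losses).
M_total = 28000 + 77200 = 105200 t.
ΣF_external_out = 78.0 + 128 = 206.00 t/yr.
τ = M_total / ΣF_ext = 105200 / 206.00 = 510.7 yr.

511 yr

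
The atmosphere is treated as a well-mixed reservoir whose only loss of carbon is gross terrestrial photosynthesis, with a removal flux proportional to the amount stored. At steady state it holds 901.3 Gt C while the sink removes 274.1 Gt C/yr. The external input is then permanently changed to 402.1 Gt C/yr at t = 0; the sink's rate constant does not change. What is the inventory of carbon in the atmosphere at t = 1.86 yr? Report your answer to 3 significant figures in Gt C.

1080 Gt C

The sink rate constant is k = F₀/M₀ = 274.1/901.3 = 0.3041 yr⁻¹.
Solving dM/dt = F₁ − kM with M(0) = M₀ gives M(t) = F₁/k + (M₀ − F₁/k)·e^(−kt).
F₁/k = 402.1/0.3041 = 1322.2 Gt C; kt = 0.3041 × 1.86 = 0.5657, e^(−kt) = 0.5680.
M(1.86) = 1322.2 + (901.3 − 1322.2) × 0.5680 = 1322.2 − 239.1 = 1083.1 Gt C.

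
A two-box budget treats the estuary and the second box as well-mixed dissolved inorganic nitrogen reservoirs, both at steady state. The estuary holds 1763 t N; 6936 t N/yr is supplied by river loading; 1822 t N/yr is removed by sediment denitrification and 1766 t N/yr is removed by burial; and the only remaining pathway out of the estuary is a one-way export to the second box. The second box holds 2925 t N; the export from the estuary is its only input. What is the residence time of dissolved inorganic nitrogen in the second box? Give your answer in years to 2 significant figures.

0.87 yr

Balance the estuary: ΣF_in = 6936.0 t N/yr.
Export to the second box = ΣF_in − (1822 + 1766) = 3348.0 t N/yr.
At steady state the output of the second box equals its input, 3348.0 t N/yr.
τ = M / F = 2925 / 3348.0 = 0.8737 yr.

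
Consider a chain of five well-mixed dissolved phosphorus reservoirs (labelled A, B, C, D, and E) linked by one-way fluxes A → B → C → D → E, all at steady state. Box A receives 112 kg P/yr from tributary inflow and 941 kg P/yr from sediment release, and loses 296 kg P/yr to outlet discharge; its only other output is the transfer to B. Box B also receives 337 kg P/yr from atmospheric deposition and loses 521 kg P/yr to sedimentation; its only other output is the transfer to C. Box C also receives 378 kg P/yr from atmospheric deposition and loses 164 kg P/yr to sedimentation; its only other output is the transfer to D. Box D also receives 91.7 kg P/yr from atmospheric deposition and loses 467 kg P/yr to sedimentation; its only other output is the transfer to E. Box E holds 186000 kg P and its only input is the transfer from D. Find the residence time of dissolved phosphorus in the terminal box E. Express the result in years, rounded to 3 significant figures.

452 yr

Box A: F(A→B) = (112 + 941) − 296 = 757.00 kg P/yr.
Box B: F(B→C) = (757.00 + 337) − 521 = 573.00 kg P/yr.
Box C: F(C→D) = (573.00 + 378) − 164 = 787.00 kg P/yr.
Box D: F(D→E) = (787.00 + 91.7) − 467 = 411.70 kg P/yr.
Box E throughput = its input = 411.70 kg P/yr; τ = 186000 / 411.70 = 451.8 yr.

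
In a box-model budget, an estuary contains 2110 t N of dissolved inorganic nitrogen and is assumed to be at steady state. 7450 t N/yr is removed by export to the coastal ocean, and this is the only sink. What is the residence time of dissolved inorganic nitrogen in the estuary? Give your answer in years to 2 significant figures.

0.28 yr

τ = M / F = 2110 / 7450 = 0.2832 yr.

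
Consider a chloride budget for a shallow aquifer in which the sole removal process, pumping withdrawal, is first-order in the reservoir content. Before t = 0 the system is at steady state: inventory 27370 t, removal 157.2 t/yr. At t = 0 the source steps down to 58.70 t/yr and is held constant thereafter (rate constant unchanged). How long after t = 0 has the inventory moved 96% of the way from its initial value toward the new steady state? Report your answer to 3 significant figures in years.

560 yr

τ = M₀/F₀ = 27370/157.2 = 174.1 yr.
The remaining gap fraction is e^(−t/τ); 96% covered ⇒ e^(−t/τ) = 0.0400.
t = −τ ln(0.0400) = 174.1 × 3.219 = 560.4 yr.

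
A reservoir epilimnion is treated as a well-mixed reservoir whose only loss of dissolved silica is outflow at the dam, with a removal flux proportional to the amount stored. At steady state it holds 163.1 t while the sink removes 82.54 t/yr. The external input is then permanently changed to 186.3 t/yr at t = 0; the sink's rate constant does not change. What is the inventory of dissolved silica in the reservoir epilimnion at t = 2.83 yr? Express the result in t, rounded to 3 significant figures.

319 t

Residence time τ = M₀/F₀ = 1.976 yr. The eventual steady state is M_∞ = M₀·(F₁/F₀) = 163.1 × 186.3/82.54 = 368.13 t.
The anomaly ΔM(t) = M(t) − M_∞ decays as ΔM₀·e^(−t/τ) with ΔM₀ = 163.1 − 368.13 = −205.0 t.
At t = 2.83 yr, e^(−t/τ) = e^(−1.432) = 0.2388, so ΔM = −48.96 t and M = 368.13 − 48.96 = 319.17 t.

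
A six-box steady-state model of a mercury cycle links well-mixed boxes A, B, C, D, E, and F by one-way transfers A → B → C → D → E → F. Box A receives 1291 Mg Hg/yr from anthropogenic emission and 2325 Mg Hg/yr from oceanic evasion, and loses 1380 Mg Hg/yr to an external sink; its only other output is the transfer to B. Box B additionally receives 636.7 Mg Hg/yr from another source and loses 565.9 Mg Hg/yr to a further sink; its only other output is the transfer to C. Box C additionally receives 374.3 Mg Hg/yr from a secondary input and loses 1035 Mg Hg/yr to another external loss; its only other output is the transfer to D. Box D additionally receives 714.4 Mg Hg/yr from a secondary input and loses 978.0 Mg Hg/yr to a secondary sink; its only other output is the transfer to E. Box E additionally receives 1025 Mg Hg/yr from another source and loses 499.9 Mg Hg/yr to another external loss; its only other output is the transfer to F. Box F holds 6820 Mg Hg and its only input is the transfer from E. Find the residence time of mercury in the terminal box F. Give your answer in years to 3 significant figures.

3.58 yr

Box A: F(A→B) = (1291 + 2325) − 1380 = 2236.0 Mg Hg/yr.
Box B: F(B→C) = (2236.0 + 636.7) − 565.9 = 2306.8 Mg Hg/yr.
Box C: F(C→D) = (2306.8 + 374.3) − 1035 = 1646.1 Mg Hg/yr.
Box D: F(D→E) = (1646.1 + 714.4) − 978.0 = 1382.5 Mg Hg/yr.
Box E: F(E→F) = (1382.5 + 1025) − 499.9 = 1907.6 Mg Hg/yr.
Box F throughput = its input = 1907.6 Mg Hg/yr; τ = 6820 / 1907.6 = 3.575 yr.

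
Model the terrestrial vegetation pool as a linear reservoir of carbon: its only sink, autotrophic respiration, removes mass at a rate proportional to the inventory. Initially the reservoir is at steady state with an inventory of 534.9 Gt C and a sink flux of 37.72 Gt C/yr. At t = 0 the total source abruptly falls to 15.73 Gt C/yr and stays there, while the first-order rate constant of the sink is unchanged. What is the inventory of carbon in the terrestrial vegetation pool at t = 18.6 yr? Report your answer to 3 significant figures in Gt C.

307 Gt C

Residence time τ = M₀/F₀ = 14.18 yr. The eventual steady state is M_∞ = M₀·(F₁/F₀) = 534.9 × 15.73/37.72 = 223.06 Gt C.
The anomaly ΔM(t) = M(t) − M_∞ decays as ΔM₀·e^(−t/τ) with ΔM₀ = 534.9 − 223.06 = 311.8 Gt C.
At t = 18.6 yr, e^(−t/τ) = e^(−1.312) = 0.2694, so ΔM = 84.00 Gt C and M = 223.06 + 84.00 = 307.07 Gt C.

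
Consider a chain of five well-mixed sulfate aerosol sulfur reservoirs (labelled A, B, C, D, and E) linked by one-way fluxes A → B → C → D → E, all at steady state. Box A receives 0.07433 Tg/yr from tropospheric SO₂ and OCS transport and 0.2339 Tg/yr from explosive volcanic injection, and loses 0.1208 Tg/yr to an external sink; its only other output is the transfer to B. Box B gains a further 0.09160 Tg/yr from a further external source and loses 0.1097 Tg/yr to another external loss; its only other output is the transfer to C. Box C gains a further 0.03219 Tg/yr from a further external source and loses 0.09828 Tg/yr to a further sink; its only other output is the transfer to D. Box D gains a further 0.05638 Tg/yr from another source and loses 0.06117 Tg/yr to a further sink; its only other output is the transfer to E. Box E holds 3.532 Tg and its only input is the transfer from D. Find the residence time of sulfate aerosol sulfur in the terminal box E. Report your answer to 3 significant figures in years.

35.9 yr

Box A: F(A→B) = (0.07433 + 0.2339) − 0.1208 = 0.18743 Tg/yr.
Box B: F(B→C) = (0.18743 + 0.09160) − 0.1097 = 0.16933 Tg/yr.
Box C: F(C→D) = (0.16933 + 0.03219) − 0.09828 = 0.10324 Tg/yr.
Box D: F(D→E) = (0.10324 + 0.05638) − 0.06117 = 0.098450 Tg/yr.
Box E throughput = its input = 0.098450 Tg/yr; τ = 3.532 / 0.098450 = 35.88 yr.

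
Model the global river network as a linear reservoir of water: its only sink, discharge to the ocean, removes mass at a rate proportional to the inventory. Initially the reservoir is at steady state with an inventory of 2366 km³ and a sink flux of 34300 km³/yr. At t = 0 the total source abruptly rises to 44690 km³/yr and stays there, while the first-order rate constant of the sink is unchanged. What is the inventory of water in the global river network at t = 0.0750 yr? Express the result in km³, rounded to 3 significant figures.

2840 km³

Residence time τ = M₀/F₀ = 0.06898 yr. The eventual steady state is M_∞ = M₀·(F₁/F₀) = 2366 × 44690/34300 = 3082.7 km³.
The anomaly ΔM(t) = M(t) − M_∞ decays as ΔM₀·e^(−t/τ) with ΔM₀ = 2366 − 3082.7 = −716.7 km³.
At t = 0.0750 yr, e^(−t/τ) = e^(−1.087) = 0.3371, so ΔM = −241.6 km³ and M = 3082.7 − 241.6 = 2841.1 km³.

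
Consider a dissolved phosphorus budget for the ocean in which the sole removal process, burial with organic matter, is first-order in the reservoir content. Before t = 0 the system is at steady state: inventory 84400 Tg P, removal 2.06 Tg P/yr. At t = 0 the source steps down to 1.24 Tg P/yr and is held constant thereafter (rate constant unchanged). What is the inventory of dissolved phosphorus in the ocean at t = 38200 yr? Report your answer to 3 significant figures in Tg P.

Residence time τ = M₀/F₀ = 40970 yr. The eventual steady state is M_∞ = M₀·(F₁/F₀) = 84400 × 1.24/2.06 = 50804 Tg P.
The anomaly ΔM(t) = M(t) − M_∞ decays as ΔM₀·e^(−t/τ) with ΔM₀ = 84400 − 50804 = 33600 Tg P.
At t = 38200 yr, e^(−t/τ) = e^(−0.9324) = 0.3936, so ΔM = 13220 Tg P and M = 50804 + 13220 = 64028 Tg P.

64000 Tg P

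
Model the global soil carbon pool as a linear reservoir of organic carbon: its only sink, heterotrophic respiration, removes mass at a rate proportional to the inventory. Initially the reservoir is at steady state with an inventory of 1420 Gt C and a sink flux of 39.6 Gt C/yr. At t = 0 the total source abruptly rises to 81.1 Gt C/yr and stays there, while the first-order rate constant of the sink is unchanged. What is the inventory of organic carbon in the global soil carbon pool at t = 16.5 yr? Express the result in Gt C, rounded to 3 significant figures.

1970 Gt C

τ = M₀/F₀ = 1420/39.6 = 35.86 yr; rate constant k = 1/τ.
New steady state M_∞ = F₁/k = F₁·τ = 81.1 × 35.86 = 2908.1 Gt C.
M(t) = M_∞ + (M₀ − M_∞)·e^(−t/τ); t/τ = 16.5/35.86 = 0.4601, so e^(−t/τ) = 0.6312.
M(t) = 2908.1 − 1488 × 0.6312 = 1968.8 Gt C.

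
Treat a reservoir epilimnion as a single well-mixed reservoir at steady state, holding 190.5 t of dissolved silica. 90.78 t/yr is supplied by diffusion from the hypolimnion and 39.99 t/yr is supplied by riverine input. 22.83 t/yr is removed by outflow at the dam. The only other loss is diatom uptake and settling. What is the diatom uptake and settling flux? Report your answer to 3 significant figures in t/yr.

At steady state ΣF_in = ΣF_out.
ΣF_in = 90.78 + 39.99 = 130.77 t/yr.
Diatom uptake and settling flux = ΣF_in − (22.83) = 130.77 − 22.83 = 107.9 t/yr.

108 t/yr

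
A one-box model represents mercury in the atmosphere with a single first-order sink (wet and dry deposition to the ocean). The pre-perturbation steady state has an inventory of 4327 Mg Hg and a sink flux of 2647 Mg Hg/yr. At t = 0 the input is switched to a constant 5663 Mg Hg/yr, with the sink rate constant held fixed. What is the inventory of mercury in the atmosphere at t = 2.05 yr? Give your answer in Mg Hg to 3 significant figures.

7850 Mg Hg

Residence time τ = M₀/F₀ = 1.635 yr. The eventual steady state is M_∞ = M₀·(F₁/F₀) = 4327 × 5663/2647 = 9257.2 Mg Hg.
The anomaly ΔM(t) = M(t) − M_∞ decays as ΔM₀·e^(−t/τ) with ΔM₀ = 4327 − 9257.2 = −4930 Mg Hg.
At t = 2.05 yr, e^(−t/τ) = e^(−1.254) = 0.2853, so ΔM = −1407 Mg Hg and M = 9257.2 − 1407 = 7850.4 Mg Hg.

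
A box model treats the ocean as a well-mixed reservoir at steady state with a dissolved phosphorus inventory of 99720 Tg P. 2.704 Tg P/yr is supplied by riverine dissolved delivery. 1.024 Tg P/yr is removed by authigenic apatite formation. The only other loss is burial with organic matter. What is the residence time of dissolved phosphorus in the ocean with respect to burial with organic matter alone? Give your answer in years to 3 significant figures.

At steady state ΣF_in = ΣF_out.
ΣF_in = 2.7040 Tg P/yr.
Burial with organic matter flux = ΣF_in − (1.024) = 2.7040 − 1.024 = 1.680 Tg P/yr.
τ = M / F = 99720 / 1.680 = 59360 yr.

59400 yr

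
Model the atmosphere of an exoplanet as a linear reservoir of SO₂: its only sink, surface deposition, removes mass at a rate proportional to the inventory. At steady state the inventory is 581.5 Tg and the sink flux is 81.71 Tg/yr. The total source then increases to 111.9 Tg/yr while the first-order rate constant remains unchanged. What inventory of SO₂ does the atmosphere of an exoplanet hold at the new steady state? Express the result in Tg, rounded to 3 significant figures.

Rate constant k = F/M = 81.71 / 581.5 = 0.1405 yr⁻¹.
At the new steady state, source = k·M_new ⇒ M_new = 111.9 / 0.1405 = 796.4 Tg.
(Equivalently M_new = M × F_new/F_old = 581.5 × 111.9/81.71.)

796 Tg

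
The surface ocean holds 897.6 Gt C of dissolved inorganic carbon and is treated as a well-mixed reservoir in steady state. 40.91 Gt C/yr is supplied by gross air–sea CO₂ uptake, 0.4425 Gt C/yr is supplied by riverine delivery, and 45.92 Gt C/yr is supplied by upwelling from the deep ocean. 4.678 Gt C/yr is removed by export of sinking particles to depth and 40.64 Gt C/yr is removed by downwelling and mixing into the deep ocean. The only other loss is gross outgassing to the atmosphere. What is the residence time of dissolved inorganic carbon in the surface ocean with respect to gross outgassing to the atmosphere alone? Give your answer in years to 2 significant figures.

21 yr

At steady state ΣF_in = ΣF_out.
ΣF_in = 40.91 + 0.4425 + 45.92 = 87.272 Gt C/yr.
Gross outgassing to the atmosphere flux = ΣF_in − (4.678 + 40.64) = 87.272 − 45.32 = 41.95 Gt C/yr.
τ = M / F = 897.6 / 41.95 = 21.39 yr.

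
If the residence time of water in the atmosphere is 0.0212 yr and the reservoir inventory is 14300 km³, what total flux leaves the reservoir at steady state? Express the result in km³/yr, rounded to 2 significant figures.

670000 km³/yr

F = M / τ = 14300 / 0.0212 = 674500 km³/yr.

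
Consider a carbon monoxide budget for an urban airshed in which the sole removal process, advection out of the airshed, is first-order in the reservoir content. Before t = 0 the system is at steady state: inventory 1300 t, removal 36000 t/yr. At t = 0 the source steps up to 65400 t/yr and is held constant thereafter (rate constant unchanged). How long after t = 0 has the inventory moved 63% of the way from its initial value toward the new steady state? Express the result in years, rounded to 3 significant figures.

0.0359 yr

τ = M₀/F₀ = 1300/36000 = 0.03611 yr.
The remaining gap fraction is e^(−t/τ); 63% covered ⇒ e^(−t/τ) = 0.370.
t = −τ ln(0.370) = 0.03611 × 0.9943 = 0.03590 yr.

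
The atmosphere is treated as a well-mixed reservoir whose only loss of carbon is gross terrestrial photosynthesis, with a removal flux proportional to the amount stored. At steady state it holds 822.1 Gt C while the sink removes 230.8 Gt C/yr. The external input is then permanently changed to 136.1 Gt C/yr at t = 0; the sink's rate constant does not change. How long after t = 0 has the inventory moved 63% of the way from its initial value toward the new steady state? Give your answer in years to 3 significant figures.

τ = M₀/F₀ = 822.1/230.8 = 3.562 yr.
The remaining gap fraction is e^(−t/τ); 63% covered ⇒ e^(−t/τ) = 0.370.
t = −τ ln(0.370) = 3.562 × 0.9943 = 3.541 yr.

3.54 yr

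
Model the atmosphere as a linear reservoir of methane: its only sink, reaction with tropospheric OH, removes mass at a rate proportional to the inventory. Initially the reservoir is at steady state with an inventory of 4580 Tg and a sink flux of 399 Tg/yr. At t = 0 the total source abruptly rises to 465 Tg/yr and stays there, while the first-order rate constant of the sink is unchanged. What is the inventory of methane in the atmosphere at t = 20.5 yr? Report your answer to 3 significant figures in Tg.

5210 Tg

τ = M₀/F₀ = 4580/399 = 11.48 yr; rate constant k = 1/τ.
New steady state M_∞ = F₁/k = F₁·τ = 465 × 11.48 = 5337.6 Tg.
M(t) = M_∞ + (M₀ − M_∞)·e^(−t/τ); t/τ = 20.5/11.48 = 1.786, so e^(−t/τ) = 0.1676.
M(t) = 5337.6 − 757.6 × 0.1676 = 5210.6 Tg.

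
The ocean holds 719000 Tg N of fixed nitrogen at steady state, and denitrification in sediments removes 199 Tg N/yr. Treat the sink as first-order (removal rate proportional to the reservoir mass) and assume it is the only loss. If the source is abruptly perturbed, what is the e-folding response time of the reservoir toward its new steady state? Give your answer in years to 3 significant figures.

For a linear reservoir the response time equals the residence time τ = M/F.
τ = 719000 / 199 = 3613 yr.

3610 yr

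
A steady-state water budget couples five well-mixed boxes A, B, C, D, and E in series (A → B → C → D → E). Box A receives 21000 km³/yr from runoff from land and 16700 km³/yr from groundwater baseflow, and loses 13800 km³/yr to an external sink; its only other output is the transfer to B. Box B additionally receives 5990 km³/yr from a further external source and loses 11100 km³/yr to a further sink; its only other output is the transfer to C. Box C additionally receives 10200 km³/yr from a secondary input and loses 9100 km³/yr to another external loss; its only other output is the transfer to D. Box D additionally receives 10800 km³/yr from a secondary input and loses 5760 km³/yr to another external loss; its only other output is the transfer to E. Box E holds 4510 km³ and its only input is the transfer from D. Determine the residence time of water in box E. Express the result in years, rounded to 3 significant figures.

Box A: F(A→B) = (21000 + 16700) − 13800 = 23900 km³/yr.
Box B: F(B→C) = (23900 + 5990) − 11100 = 18790 km³/yr.
Box C: F(C→D) = (18790 + 10200) − 9100 = 19890 km³/yr.
Box D: F(D→E) = (19890 + 10800) − 5760 = 24930 km³/yr.
Box E throughput = its input = 24930 km³/yr; τ = 4510 / 24930 = 0.1809 yr.

0.181 yr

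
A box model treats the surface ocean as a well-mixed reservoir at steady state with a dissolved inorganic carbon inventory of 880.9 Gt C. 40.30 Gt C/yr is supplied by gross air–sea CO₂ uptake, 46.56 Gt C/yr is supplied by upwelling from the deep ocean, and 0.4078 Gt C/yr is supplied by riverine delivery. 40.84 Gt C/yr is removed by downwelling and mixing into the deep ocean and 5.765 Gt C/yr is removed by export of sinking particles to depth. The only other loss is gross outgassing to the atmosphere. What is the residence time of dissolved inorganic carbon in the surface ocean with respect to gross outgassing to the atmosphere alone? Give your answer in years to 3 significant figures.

21.7 yr

At steady state ΣF_in = ΣF_out.
ΣF_in = 40.30 + 46.56 + 0.4078 = 87.268 Gt C/yr.
Gross outgassing to the atmosphere flux = ΣF_in − (40.84 + 5.765) = 87.268 − 46.61 = 40.66 Gt C/yr.
τ = M / F = 880.9 / 40.66 = 21.66 yr.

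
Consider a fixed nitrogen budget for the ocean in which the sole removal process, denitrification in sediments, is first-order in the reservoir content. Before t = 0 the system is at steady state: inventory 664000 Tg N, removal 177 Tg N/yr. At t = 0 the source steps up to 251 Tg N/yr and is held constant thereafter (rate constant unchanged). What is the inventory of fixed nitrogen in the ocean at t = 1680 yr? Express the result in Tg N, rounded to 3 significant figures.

The sink rate constant is k = F₀/M₀ = 177/664000 = 0.0002666 yr⁻¹.
Solving dM/dt = F₁ − kM with M(0) = M₀ gives M(t) = F₁/k + (M₀ − F₁/k)·e^(−kt).
F₁/k = 251/0.0002666 = 941600 Tg N; kt = 0.0002666 × 1680 = 0.4478, e^(−kt) = 0.6390.
M(1680) = 941600 + (664000 − 941600) × 0.6390 = 941600 − 177400 = 764210 Tg N.

764000 Tg N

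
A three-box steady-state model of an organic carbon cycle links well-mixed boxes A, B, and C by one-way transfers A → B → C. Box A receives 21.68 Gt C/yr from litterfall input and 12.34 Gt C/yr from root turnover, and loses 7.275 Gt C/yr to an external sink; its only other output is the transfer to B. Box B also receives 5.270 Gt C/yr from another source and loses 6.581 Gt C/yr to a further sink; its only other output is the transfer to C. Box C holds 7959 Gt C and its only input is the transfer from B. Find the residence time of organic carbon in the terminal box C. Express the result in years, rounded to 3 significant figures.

313 yr

Box A: F(A→B) = (21.68 + 12.34) − 7.275 = 26.745 Gt C/yr.
Box B: F(B→C) = (26.745 + 5.270) − 6.581 = 25.434 Gt C/yr.
Box C throughput = its input = 25.434 Gt C/yr; τ = 7959 / 25.434 = 312.9 yr.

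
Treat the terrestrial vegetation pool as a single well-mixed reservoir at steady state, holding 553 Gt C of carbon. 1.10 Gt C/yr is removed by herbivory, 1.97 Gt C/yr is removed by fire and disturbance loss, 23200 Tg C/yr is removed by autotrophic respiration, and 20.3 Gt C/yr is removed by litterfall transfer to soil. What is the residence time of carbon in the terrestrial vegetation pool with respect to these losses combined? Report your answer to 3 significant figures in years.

Convert the autotrophic respiration flux: 23200 Tg C/yr = 23.20 Gt C/yr.
Total removal = 1.100 + 1.970 + 23.20 + 20.30 = 46.570 Gt C/yr.
τ = M / ΣF_out = 553 / 46.570 = 11.87 yr.

11.9 yr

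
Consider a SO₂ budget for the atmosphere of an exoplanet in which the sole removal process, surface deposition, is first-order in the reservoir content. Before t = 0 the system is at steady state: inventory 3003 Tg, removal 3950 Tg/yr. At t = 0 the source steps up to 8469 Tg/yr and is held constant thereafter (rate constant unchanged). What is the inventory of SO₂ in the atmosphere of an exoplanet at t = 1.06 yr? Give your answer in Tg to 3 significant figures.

τ = M₀/F₀ = 3003/3950 = 0.7603 yr; rate constant k = 1/τ.
New steady state M_∞ = F₁/k = F₁·τ = 8469 × 0.7603 = 6438.6 Tg.
M(t) = M_∞ + (M₀ − M_∞)·e^(−t/τ); t/τ = 1.06/0.7603 = 1.394, so e^(−t/τ) = 0.2480.
M(t) = 6438.6 − 3436 × 0.2480 = 5586.5 Tg.

5590 Tg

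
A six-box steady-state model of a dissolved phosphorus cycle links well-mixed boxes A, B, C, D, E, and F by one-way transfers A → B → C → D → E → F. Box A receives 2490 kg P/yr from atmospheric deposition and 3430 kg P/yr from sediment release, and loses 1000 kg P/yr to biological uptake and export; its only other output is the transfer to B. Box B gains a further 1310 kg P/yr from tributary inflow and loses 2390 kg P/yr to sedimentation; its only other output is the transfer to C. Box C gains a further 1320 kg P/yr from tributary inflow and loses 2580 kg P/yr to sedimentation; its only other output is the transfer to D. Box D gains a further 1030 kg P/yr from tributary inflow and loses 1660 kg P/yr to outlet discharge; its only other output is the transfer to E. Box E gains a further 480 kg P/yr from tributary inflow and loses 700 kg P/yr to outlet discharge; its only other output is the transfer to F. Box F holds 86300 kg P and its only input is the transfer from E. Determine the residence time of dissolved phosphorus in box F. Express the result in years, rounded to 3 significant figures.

Box A: F(A→B) = (2490 + 3430) − 1000 = 4920.0 kg P/yr.
Box B: F(B→C) = (4920.0 + 1310) − 2390 = 3840.0 kg P/yr.
Box C: F(C→D) = (3840.0 + 1320) − 2580 = 2580.0 kg P/yr.
Box D: F(D→E) = (2580.0 + 1030) − 1660 = 1950.0 kg P/yr.
Box E: F(E→F) = (1950.0 + 480) − 700 = 1730.0 kg P/yr.
Box F throughput = its input = 1730.0 kg P/yr; τ = 86300 / 1730.0 = 49.88 yr.

49.9 yr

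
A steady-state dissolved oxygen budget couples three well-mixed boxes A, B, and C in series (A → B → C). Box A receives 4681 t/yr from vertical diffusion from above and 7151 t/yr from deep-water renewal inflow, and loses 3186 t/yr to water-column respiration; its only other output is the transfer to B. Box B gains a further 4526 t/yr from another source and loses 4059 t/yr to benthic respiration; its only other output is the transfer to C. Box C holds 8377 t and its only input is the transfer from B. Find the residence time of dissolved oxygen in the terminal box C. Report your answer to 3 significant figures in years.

0.919 yr

Box A: F(A→B) = (4681 + 7151) − 3186 = 8646.0 t/yr.
Box B: F(B→C) = (8646.0 + 4526) − 4059 = 9113.0 t/yr.
Box C throughput = its input = 9113.0 t/yr; τ = 8377 / 9113.0 = 0.9192 yr.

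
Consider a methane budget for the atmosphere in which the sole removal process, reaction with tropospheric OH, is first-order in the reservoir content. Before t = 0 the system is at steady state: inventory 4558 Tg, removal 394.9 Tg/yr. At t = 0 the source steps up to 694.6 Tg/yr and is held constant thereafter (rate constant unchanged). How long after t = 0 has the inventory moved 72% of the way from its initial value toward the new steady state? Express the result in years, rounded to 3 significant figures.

τ = M₀/F₀ = 4558/394.9 = 11.54 yr.
The remaining gap fraction is e^(−t/τ); 72% covered ⇒ e^(−t/τ) = 0.280.
t = −τ ln(0.280) = 11.54 × 1.273 = 14.69 yr.

14.7 yr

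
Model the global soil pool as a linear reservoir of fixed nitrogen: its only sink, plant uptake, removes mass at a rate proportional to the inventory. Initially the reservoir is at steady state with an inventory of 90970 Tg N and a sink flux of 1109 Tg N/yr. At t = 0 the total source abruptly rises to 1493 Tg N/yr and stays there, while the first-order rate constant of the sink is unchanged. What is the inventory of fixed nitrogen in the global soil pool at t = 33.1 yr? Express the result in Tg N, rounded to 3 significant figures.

Residence time τ = M₀/F₀ = 82.03 yr. The eventual steady state is M_∞ = M₀·(F₁/F₀) = 90970 × 1493/1109 = 122470 Tg N.
The anomaly ΔM(t) = M(t) − M_∞ decays as ΔM₀·e^(−t/τ) with ΔM₀ = 90970 − 122470 = −31500 Tg N.
At t = 33.1 yr, e^(−t/τ) = e^(−0.4035) = 0.6680, so ΔM = −21040 Tg N and M = 122470 − 21040 = 101430 Tg N.

101000 Tg N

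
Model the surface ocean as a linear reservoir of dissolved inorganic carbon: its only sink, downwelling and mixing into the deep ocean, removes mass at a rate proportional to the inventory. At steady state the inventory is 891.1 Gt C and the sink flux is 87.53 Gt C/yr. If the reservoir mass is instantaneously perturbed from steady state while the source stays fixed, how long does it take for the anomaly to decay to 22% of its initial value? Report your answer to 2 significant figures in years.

15 yr

For a linear reservoir the anomaly decays as exp(−t/τ) with τ = M/F = 891.1/87.53 = 10.18 yr.
exp(−t/τ) = 0.22 ⇒ t = −τ ln(0.22) = 10.18 × 1.514 = 15.41 yr.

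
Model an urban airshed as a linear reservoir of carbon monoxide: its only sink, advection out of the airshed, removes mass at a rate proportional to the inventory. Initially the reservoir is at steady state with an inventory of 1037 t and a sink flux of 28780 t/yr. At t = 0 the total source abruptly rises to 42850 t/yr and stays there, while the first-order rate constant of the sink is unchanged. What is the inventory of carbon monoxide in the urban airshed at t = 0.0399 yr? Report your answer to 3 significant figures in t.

1380 t

Residence time τ = M₀/F₀ = 0.03603 yr. The eventual steady state is M_∞ = M₀·(F₁/F₀) = 1037 × 42850/28780 = 1544.0 t.
The anomaly ΔM(t) = M(t) − M_∞ decays as ΔM₀·e^(−t/τ) with ΔM₀ = 1037 − 1544.0 = −507.0 t.
At t = 0.0399 yr, e^(−t/τ) = e^(−1.107) = 0.3304, so ΔM = −167.5 t and M = 1544.0 − 167.5 = 1376.5 t.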